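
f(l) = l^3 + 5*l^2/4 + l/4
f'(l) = 3*l^2 + 5*l/2 + 1/4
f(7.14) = 429.50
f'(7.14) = 171.04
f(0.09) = 0.03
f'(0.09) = 0.50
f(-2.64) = -10.35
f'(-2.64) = 14.56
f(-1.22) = -0.26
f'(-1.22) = 1.67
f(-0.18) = -0.01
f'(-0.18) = -0.10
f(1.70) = 8.95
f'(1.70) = 13.17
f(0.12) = 0.05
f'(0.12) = 0.59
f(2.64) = 27.77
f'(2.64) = 27.76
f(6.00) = 262.50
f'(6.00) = 123.25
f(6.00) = 262.50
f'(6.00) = 123.25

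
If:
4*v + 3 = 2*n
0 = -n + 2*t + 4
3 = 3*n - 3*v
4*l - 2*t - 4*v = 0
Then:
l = -11/8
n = 1/2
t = -7/4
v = -1/2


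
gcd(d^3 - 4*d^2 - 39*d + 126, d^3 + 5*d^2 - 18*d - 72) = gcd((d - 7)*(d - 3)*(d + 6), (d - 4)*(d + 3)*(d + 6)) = d + 6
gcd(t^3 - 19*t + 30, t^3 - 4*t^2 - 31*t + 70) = t^2 + 3*t - 10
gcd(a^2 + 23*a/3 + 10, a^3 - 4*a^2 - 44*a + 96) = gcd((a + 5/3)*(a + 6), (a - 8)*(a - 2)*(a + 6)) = a + 6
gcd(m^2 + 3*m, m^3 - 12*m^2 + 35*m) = m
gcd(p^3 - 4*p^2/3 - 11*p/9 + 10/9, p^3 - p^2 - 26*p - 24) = p + 1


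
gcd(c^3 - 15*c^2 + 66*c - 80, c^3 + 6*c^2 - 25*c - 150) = c - 5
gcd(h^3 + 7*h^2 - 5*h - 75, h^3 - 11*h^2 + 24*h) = h - 3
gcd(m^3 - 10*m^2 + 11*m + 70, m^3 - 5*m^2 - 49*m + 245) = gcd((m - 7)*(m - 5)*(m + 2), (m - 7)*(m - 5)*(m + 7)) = m^2 - 12*m + 35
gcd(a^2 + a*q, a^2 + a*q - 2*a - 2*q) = a + q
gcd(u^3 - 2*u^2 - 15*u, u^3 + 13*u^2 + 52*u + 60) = 1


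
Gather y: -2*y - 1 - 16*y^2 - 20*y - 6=-16*y^2 - 22*y - 7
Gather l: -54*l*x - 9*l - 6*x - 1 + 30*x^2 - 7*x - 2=l*(-54*x - 9) + 30*x^2 - 13*x - 3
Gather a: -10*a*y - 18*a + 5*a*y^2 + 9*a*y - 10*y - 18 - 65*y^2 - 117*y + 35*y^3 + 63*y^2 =a*(5*y^2 - y - 18) + 35*y^3 - 2*y^2 - 127*y - 18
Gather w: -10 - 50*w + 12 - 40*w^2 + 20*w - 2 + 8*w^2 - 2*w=-32*w^2 - 32*w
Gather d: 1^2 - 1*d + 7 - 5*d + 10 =18 - 6*d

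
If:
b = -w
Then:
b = -w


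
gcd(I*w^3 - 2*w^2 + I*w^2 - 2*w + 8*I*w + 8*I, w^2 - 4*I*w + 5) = 1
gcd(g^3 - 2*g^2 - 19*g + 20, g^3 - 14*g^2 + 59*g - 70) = g - 5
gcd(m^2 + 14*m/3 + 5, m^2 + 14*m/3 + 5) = m^2 + 14*m/3 + 5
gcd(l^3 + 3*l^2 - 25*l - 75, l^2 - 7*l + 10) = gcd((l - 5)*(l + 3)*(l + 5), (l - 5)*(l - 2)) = l - 5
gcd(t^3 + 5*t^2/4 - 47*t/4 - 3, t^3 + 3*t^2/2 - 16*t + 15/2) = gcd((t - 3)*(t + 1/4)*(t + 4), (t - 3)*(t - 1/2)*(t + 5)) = t - 3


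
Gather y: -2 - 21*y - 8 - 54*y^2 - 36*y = -54*y^2 - 57*y - 10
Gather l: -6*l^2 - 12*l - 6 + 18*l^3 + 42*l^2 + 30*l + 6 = 18*l^3 + 36*l^2 + 18*l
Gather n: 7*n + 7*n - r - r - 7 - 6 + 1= 14*n - 2*r - 12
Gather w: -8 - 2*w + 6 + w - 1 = -w - 3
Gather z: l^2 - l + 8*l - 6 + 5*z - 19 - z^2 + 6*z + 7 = l^2 + 7*l - z^2 + 11*z - 18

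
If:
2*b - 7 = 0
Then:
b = 7/2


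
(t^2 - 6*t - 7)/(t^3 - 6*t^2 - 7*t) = 1/t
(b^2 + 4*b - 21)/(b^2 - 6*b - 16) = (-b^2 - 4*b + 21)/(-b^2 + 6*b + 16)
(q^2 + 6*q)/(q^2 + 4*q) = (q + 6)/(q + 4)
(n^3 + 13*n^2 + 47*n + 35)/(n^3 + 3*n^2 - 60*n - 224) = (n^2 + 6*n + 5)/(n^2 - 4*n - 32)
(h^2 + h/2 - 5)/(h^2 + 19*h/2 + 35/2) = (h - 2)/(h + 7)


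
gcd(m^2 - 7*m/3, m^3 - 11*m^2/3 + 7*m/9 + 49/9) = m - 7/3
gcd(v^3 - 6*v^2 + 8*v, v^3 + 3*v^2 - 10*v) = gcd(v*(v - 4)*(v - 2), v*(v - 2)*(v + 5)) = v^2 - 2*v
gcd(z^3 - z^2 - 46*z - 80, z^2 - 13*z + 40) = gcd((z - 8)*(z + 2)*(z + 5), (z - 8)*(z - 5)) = z - 8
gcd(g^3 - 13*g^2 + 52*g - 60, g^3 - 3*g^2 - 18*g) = g - 6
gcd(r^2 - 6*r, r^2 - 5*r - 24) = 1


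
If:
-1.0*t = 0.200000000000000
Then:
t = -0.20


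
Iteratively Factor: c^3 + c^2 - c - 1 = (c + 1)*(c^2 - 1) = (c - 1)*(c + 1)*(c + 1)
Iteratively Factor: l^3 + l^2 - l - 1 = (l + 1)*(l^2 - 1) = (l + 1)^2*(l - 1)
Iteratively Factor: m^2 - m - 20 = (m - 5)*(m + 4)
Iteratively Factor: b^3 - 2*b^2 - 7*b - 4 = (b - 4)*(b^2 + 2*b + 1) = (b - 4)*(b + 1)*(b + 1)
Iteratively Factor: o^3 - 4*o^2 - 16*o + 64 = (o - 4)*(o^2 - 16) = (o - 4)^2*(o + 4)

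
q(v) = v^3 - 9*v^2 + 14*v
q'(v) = 3*v^2 - 18*v + 14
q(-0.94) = -21.94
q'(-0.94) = 33.57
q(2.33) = -3.59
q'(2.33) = -11.65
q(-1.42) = -40.89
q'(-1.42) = 45.61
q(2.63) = -7.24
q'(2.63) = -12.59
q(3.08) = -13.04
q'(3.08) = -12.98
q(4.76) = -29.43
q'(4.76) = -3.71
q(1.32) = 5.10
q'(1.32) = -4.53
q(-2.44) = -102.27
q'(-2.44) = 75.78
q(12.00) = 600.00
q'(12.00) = 230.00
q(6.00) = -24.00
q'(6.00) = 14.00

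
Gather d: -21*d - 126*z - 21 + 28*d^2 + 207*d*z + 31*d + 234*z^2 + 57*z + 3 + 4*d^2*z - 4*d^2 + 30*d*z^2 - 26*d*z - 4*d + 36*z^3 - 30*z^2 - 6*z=d^2*(4*z + 24) + d*(30*z^2 + 181*z + 6) + 36*z^3 + 204*z^2 - 75*z - 18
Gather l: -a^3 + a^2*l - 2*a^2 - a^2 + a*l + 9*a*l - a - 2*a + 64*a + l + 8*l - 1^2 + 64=-a^3 - 3*a^2 + 61*a + l*(a^2 + 10*a + 9) + 63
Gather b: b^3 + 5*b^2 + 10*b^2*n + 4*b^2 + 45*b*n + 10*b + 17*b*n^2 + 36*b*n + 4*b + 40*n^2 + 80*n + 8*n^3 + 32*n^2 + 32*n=b^3 + b^2*(10*n + 9) + b*(17*n^2 + 81*n + 14) + 8*n^3 + 72*n^2 + 112*n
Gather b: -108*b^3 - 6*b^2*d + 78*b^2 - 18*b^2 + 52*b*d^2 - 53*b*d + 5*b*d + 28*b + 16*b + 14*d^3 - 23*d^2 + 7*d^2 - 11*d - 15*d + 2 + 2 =-108*b^3 + b^2*(60 - 6*d) + b*(52*d^2 - 48*d + 44) + 14*d^3 - 16*d^2 - 26*d + 4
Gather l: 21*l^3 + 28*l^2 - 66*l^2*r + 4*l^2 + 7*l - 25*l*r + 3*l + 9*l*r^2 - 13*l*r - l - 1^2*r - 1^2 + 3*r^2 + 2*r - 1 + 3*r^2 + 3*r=21*l^3 + l^2*(32 - 66*r) + l*(9*r^2 - 38*r + 9) + 6*r^2 + 4*r - 2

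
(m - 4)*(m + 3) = m^2 - m - 12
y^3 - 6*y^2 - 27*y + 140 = (y - 7)*(y - 4)*(y + 5)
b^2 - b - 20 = (b - 5)*(b + 4)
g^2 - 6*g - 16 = (g - 8)*(g + 2)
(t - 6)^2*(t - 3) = t^3 - 15*t^2 + 72*t - 108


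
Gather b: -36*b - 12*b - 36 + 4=-48*b - 32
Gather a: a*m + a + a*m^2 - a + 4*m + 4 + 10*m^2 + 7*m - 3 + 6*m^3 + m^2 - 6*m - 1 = a*(m^2 + m) + 6*m^3 + 11*m^2 + 5*m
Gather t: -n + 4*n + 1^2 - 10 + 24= 3*n + 15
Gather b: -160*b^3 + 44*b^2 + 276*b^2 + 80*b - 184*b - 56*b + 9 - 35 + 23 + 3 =-160*b^3 + 320*b^2 - 160*b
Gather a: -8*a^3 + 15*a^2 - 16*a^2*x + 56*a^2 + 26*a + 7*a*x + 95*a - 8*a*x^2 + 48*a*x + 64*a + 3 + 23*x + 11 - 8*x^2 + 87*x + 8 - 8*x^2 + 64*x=-8*a^3 + a^2*(71 - 16*x) + a*(-8*x^2 + 55*x + 185) - 16*x^2 + 174*x + 22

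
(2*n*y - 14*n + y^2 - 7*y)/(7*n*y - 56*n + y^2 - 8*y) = (2*n*y - 14*n + y^2 - 7*y)/(7*n*y - 56*n + y^2 - 8*y)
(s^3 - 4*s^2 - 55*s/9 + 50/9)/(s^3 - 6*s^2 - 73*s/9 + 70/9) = (s - 5)/(s - 7)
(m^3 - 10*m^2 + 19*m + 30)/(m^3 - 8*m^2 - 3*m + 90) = (m + 1)/(m + 3)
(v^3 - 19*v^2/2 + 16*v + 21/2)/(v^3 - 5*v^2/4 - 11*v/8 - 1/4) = 4*(v^2 - 10*v + 21)/(4*v^2 - 7*v - 2)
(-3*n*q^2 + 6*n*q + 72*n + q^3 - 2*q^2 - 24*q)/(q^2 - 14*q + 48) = (-3*n*q - 12*n + q^2 + 4*q)/(q - 8)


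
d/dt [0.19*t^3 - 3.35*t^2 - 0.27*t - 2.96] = 0.57*t^2 - 6.7*t - 0.27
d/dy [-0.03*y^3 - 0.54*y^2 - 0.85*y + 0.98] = -0.09*y^2 - 1.08*y - 0.85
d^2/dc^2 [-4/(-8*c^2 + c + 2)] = 8*(64*c^2 - 8*c - (16*c - 1)^2 - 16)/(-8*c^2 + c + 2)^3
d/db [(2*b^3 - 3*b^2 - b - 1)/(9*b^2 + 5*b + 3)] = 2*(9*b^4 + 10*b^3 + 6*b^2 + 1)/(81*b^4 + 90*b^3 + 79*b^2 + 30*b + 9)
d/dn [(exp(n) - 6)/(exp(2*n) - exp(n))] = (-exp(2*n) + 12*exp(n) - 6)*exp(-n)/(exp(2*n) - 2*exp(n) + 1)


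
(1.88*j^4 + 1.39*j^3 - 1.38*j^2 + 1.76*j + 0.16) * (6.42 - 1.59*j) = -2.9892*j^5 + 9.8595*j^4 + 11.118*j^3 - 11.658*j^2 + 11.0448*j + 1.0272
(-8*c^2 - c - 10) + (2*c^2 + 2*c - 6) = -6*c^2 + c - 16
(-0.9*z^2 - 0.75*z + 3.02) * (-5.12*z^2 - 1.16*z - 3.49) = 4.608*z^4 + 4.884*z^3 - 11.4514*z^2 - 0.885699999999999*z - 10.5398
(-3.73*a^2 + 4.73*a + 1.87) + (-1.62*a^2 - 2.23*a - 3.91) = -5.35*a^2 + 2.5*a - 2.04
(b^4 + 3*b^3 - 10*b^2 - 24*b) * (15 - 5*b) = -5*b^5 + 95*b^3 - 30*b^2 - 360*b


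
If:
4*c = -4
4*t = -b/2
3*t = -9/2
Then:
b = 12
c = -1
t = -3/2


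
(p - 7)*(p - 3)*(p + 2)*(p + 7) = p^4 - p^3 - 55*p^2 + 49*p + 294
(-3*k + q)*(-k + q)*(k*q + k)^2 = 3*k^4*q^2 + 6*k^4*q + 3*k^4 - 4*k^3*q^3 - 8*k^3*q^2 - 4*k^3*q + k^2*q^4 + 2*k^2*q^3 + k^2*q^2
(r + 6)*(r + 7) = r^2 + 13*r + 42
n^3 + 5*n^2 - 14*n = n*(n - 2)*(n + 7)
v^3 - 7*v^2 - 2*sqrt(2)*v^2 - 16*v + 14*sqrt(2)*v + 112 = (v - 7)*(v - 4*sqrt(2))*(v + 2*sqrt(2))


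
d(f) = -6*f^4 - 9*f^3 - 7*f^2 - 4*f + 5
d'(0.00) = -4.00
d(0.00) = 5.00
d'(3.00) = -937.00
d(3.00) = -799.00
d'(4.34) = -2535.24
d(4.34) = -3008.61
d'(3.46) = -1369.79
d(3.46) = -1325.35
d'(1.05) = -76.25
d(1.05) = -24.63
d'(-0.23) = -1.92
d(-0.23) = 5.64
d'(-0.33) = -1.46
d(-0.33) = 5.81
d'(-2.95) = 418.47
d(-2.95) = -267.47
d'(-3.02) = 453.08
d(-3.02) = -297.96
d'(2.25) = -445.56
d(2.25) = -295.73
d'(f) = -24*f^3 - 27*f^2 - 14*f - 4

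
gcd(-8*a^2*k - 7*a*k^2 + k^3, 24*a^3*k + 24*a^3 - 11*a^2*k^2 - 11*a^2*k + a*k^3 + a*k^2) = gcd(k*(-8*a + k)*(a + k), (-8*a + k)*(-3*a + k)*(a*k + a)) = 8*a - k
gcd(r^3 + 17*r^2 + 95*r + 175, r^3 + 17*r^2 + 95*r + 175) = r^3 + 17*r^2 + 95*r + 175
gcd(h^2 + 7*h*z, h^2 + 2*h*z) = h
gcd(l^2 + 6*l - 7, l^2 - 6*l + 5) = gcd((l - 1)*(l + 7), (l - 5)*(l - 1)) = l - 1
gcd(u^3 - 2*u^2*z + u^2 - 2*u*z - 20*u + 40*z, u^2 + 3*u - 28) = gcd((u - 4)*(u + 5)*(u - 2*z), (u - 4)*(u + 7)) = u - 4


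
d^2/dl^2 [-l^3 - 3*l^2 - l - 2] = -6*l - 6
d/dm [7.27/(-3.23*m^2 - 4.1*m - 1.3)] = (46.9642*m + 29.807)/(3.23*m^2 + 4.1*m + 1.3)^2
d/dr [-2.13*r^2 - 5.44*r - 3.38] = -4.26*r - 5.44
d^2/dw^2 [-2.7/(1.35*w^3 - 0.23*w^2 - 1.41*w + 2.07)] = ((21.87*w - 1.242)*(1.35*w^3 - 0.23*w^2 - 1.41*w + 2.07) - 2.7*(-8.1*w^2 + 0.92*w + 2.82)*(-4.05*w^2 + 0.46*w + 1.41))/(1.35*w^3 - 0.23*w^2 - 1.41*w + 2.07)^3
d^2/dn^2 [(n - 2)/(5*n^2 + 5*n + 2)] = 10*((1 - 3*n)*(5*n^2 + 5*n + 2) + 5*(n - 2)*(2*n + 1)^2)/(5*n^2 + 5*n + 2)^3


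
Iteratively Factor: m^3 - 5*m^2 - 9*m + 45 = (m - 3)*(m^2 - 2*m - 15) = (m - 5)*(m - 3)*(m + 3)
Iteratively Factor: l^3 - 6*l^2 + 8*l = (l - 2)*(l^2 - 4*l) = (l - 4)*(l - 2)*(l)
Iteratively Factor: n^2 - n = (n)*(n - 1)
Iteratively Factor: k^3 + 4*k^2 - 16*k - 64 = (k + 4)*(k^2 - 16) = (k + 4)^2*(k - 4)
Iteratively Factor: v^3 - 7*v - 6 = (v - 3)*(v^2 + 3*v + 2) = (v - 3)*(v + 1)*(v + 2)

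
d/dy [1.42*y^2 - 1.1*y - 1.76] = 2.84*y - 1.1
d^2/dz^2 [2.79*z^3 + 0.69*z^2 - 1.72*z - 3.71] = 16.74*z + 1.38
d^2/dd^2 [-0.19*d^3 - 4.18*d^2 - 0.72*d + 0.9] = -1.14*d - 8.36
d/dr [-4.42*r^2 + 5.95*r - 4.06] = 5.95 - 8.84*r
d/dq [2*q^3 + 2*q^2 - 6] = 2*q*(3*q + 2)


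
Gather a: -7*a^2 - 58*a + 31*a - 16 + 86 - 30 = -7*a^2 - 27*a + 40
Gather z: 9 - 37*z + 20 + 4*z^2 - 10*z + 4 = 4*z^2 - 47*z + 33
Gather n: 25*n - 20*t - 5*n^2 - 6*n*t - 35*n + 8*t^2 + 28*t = -5*n^2 + n*(-6*t - 10) + 8*t^2 + 8*t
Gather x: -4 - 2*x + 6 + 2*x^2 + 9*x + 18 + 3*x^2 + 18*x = 5*x^2 + 25*x + 20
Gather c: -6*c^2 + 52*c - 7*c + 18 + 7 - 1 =-6*c^2 + 45*c + 24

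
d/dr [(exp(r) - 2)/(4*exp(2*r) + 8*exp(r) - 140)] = (-2*(exp(r) - 2)*(exp(r) + 1) + exp(2*r) + 2*exp(r) - 35)*exp(r)/(4*(exp(2*r) + 2*exp(r) - 35)^2)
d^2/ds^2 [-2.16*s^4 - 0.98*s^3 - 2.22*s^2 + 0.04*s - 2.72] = -25.92*s^2 - 5.88*s - 4.44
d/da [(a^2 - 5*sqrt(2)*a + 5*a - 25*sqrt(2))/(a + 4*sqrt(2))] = (a^2 + 8*sqrt(2)*a - 40 + 45*sqrt(2))/(a^2 + 8*sqrt(2)*a + 32)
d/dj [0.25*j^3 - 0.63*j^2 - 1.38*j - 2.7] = 0.75*j^2 - 1.26*j - 1.38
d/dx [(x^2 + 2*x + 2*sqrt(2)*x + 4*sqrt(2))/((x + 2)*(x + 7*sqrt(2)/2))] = 3*sqrt(2)/(2*x^2 + 14*sqrt(2)*x + 49)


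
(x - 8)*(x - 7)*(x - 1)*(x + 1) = x^4 - 15*x^3 + 55*x^2 + 15*x - 56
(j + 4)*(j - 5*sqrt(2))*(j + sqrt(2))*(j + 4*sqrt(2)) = j^4 + 4*j^3 - 42*j^2 - 168*j - 40*sqrt(2)*j - 160*sqrt(2)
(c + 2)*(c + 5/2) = c^2 + 9*c/2 + 5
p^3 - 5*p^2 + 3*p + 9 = (p - 3)^2*(p + 1)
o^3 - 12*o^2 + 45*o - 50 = (o - 5)^2*(o - 2)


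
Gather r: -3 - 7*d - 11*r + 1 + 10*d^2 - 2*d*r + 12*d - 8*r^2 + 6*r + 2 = 10*d^2 + 5*d - 8*r^2 + r*(-2*d - 5)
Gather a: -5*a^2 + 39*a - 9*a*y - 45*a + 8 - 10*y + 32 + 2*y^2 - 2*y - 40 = -5*a^2 + a*(-9*y - 6) + 2*y^2 - 12*y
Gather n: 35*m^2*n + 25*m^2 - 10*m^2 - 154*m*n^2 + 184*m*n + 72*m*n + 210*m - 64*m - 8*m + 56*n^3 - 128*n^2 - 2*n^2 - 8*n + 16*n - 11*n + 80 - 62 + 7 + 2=15*m^2 + 138*m + 56*n^3 + n^2*(-154*m - 130) + n*(35*m^2 + 256*m - 3) + 27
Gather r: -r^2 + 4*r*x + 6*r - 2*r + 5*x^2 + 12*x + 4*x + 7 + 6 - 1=-r^2 + r*(4*x + 4) + 5*x^2 + 16*x + 12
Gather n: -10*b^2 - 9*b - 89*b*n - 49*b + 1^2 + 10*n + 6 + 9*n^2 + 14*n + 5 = -10*b^2 - 58*b + 9*n^2 + n*(24 - 89*b) + 12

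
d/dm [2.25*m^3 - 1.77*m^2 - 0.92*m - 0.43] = 6.75*m^2 - 3.54*m - 0.92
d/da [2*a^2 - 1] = 4*a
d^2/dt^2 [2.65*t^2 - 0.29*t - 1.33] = 5.30000000000000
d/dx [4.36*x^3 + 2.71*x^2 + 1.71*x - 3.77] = 13.08*x^2 + 5.42*x + 1.71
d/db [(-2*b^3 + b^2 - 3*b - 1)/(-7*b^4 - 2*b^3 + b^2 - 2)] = (-14*b^6 + 14*b^5 - 63*b^4 - 40*b^3 + 9*b^2 - 2*b + 6)/(49*b^8 + 28*b^7 - 10*b^6 - 4*b^5 + 29*b^4 + 8*b^3 - 4*b^2 + 4)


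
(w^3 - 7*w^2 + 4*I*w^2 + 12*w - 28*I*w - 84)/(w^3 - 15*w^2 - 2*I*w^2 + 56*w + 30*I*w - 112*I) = (w + 6*I)/(w - 8)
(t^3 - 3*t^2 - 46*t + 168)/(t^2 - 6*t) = t + 3 - 28/t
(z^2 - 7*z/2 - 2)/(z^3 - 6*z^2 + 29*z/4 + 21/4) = 2*(z - 4)/(2*z^2 - 13*z + 21)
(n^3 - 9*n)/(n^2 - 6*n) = (n^2 - 9)/(n - 6)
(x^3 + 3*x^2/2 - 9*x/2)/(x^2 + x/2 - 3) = x*(x + 3)/(x + 2)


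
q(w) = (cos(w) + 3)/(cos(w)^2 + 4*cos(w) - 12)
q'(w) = (2*sin(w)*cos(w) + 4*sin(w))*(cos(w) + 3)/(cos(w)^2 + 4*cos(w) - 12)^2 - sin(w)/(cos(w)^2 + 4*cos(w) - 12) = (cos(w)^2 + 6*cos(w) + 24)*sin(w)/(cos(w)^2 + 4*cos(w) - 12)^2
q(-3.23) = -0.13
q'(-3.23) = 0.01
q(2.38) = -0.16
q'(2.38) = 0.07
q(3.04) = -0.13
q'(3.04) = 0.01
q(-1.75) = -0.22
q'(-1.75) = -0.14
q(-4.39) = -0.20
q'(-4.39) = 0.12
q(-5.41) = -0.40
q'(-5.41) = 0.27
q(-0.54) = -0.49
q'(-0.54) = -0.25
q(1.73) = -0.23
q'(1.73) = 0.14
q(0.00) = -0.57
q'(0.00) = 0.00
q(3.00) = -0.13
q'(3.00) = 0.01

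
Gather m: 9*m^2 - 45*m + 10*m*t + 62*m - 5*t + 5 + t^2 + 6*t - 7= 9*m^2 + m*(10*t + 17) + t^2 + t - 2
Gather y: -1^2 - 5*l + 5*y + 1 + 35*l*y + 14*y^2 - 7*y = -5*l + 14*y^2 + y*(35*l - 2)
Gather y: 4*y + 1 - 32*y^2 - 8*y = -32*y^2 - 4*y + 1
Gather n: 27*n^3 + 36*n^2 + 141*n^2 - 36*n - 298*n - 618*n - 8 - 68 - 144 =27*n^3 + 177*n^2 - 952*n - 220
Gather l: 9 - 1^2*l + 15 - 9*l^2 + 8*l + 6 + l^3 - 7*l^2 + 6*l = l^3 - 16*l^2 + 13*l + 30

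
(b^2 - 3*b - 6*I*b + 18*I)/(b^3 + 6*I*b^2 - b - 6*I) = (b^2 - 3*b - 6*I*b + 18*I)/(b^3 + 6*I*b^2 - b - 6*I)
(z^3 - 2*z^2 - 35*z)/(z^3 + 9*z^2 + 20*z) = (z - 7)/(z + 4)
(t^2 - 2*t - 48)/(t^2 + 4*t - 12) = (t - 8)/(t - 2)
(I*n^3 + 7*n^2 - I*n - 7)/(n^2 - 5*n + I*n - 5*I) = (I*n^3 + 7*n^2 - I*n - 7)/(n^2 + n*(-5 + I) - 5*I)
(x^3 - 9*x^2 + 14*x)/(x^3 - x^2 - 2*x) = (x - 7)/(x + 1)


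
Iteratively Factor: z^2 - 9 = (z - 3)*(z + 3)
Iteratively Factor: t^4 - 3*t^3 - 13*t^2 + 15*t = (t - 1)*(t^3 - 2*t^2 - 15*t) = t*(t - 1)*(t^2 - 2*t - 15) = t*(t - 1)*(t + 3)*(t - 5)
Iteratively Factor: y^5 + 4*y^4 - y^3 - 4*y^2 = (y)*(y^4 + 4*y^3 - y^2 - 4*y) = y^2*(y^3 + 4*y^2 - y - 4) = y^2*(y + 4)*(y^2 - 1) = y^2*(y - 1)*(y + 4)*(y + 1)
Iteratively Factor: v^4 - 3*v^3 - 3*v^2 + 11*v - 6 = (v - 1)*(v^3 - 2*v^2 - 5*v + 6) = (v - 3)*(v - 1)*(v^2 + v - 2) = (v - 3)*(v - 1)*(v + 2)*(v - 1)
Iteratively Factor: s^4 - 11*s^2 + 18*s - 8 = (s + 4)*(s^3 - 4*s^2 + 5*s - 2) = (s - 1)*(s + 4)*(s^2 - 3*s + 2) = (s - 1)^2*(s + 4)*(s - 2)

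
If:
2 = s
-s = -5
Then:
No Solution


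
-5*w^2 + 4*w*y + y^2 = (-w + y)*(5*w + y)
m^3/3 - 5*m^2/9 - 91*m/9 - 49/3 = (m/3 + 1)*(m - 7)*(m + 7/3)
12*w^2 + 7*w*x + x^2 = (3*w + x)*(4*w + x)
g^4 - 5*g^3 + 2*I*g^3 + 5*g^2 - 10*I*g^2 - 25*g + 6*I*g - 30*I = (g - 5)*(g - 2*I)*(g + I)*(g + 3*I)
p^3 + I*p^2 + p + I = (p - I)*(p + I)^2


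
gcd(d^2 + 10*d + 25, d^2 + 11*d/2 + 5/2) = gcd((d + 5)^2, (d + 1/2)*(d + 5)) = d + 5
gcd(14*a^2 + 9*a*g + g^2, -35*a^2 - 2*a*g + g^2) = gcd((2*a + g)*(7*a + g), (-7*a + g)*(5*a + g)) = 1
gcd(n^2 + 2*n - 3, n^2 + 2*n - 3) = n^2 + 2*n - 3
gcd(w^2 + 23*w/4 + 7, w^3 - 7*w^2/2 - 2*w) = 1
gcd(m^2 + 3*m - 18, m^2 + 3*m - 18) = m^2 + 3*m - 18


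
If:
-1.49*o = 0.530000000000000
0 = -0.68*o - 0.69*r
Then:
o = -0.36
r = 0.35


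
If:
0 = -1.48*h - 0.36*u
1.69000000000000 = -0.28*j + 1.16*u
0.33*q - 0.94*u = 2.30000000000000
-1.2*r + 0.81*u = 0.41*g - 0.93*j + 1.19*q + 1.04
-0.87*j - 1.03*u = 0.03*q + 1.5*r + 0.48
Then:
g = 12.3145180023229*u - 45.3578977932636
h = -0.243243243243243*u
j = 4.14285714285714*u - 6.03571428571429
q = 2.84848484848485*u + 6.96969696969697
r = 3.04132034632035 - 3.14649350649351*u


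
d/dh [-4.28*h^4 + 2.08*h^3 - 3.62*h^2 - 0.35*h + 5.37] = -17.12*h^3 + 6.24*h^2 - 7.24*h - 0.35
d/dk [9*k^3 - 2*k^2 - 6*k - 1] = 27*k^2 - 4*k - 6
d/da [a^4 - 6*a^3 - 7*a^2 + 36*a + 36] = 4*a^3 - 18*a^2 - 14*a + 36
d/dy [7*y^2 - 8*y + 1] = 14*y - 8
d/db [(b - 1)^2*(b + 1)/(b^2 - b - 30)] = (b - 1)*((-3*b - 1)*(-b^2 + b + 30) - (b - 1)*(b + 1)*(2*b - 1))/(-b^2 + b + 30)^2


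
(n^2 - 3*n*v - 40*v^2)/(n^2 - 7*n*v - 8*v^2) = (n + 5*v)/(n + v)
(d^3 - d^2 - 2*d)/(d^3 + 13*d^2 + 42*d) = (d^2 - d - 2)/(d^2 + 13*d + 42)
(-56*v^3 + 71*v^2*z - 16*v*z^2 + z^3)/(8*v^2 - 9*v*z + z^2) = -7*v + z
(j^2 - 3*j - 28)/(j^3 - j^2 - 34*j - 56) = 1/(j + 2)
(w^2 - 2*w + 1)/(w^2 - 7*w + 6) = (w - 1)/(w - 6)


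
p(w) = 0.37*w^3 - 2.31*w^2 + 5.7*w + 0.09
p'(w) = 1.11*w^2 - 4.62*w + 5.7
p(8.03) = 88.49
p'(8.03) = 40.18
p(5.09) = 18.05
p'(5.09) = 10.94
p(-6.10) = -204.62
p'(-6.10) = 75.19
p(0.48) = 2.33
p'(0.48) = 3.74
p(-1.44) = -14.01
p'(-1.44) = 14.65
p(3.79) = 8.65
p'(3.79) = 4.13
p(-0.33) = -2.06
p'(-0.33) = 7.35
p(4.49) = 12.61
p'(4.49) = 7.33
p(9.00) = 134.01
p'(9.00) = 54.03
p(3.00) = 6.39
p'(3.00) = 1.83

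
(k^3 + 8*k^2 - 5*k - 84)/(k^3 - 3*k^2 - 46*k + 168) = (k^2 + k - 12)/(k^2 - 10*k + 24)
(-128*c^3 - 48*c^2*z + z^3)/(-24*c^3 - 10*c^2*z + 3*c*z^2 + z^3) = (-32*c^2 - 4*c*z + z^2)/(-6*c^2 - c*z + z^2)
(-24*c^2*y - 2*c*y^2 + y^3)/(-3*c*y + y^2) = (24*c^2 + 2*c*y - y^2)/(3*c - y)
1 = 1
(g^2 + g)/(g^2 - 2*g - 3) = g/(g - 3)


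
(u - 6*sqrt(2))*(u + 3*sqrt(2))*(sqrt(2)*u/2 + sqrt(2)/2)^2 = u^4/2 - 3*sqrt(2)*u^3/2 + u^3 - 35*u^2/2 - 3*sqrt(2)*u^2 - 36*u - 3*sqrt(2)*u/2 - 18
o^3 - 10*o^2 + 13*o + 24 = (o - 8)*(o - 3)*(o + 1)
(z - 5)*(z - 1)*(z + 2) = z^3 - 4*z^2 - 7*z + 10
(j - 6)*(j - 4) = j^2 - 10*j + 24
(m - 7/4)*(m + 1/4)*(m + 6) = m^3 + 9*m^2/2 - 151*m/16 - 21/8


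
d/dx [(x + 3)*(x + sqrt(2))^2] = (x + sqrt(2))*(3*x + sqrt(2) + 6)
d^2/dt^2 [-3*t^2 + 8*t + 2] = -6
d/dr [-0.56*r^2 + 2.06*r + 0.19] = 2.06 - 1.12*r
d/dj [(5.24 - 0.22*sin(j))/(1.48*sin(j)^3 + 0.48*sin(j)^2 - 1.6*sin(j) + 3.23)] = (0.6512*sin(j)^3 - 23.16*sin(j)^2 - 5.0304*sin(j) + 7.6734)*cos(j)/(2.1904*sin(j)^6 + 1.4208*sin(j)^5 - 4.5056*sin(j)^4 + 8.0248*sin(j)^3 + 5.6608*sin(j)^2 - 10.336*sin(j) + 10.4329)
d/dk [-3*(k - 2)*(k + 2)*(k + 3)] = -9*k^2 - 18*k + 12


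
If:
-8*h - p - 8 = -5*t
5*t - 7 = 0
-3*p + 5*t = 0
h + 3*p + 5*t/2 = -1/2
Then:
No Solution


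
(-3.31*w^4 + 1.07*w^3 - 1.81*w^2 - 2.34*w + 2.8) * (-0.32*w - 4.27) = 1.0592*w^5 + 13.7913*w^4 - 3.9897*w^3 + 8.4775*w^2 + 9.0958*w - 11.956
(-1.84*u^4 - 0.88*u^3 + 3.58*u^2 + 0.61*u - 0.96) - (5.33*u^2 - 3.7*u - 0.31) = -1.84*u^4 - 0.88*u^3 - 1.75*u^2 + 4.31*u - 0.65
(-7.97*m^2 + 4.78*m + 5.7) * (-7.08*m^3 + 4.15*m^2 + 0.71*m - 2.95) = 56.4276*m^5 - 66.9179*m^4 - 26.1777*m^3 + 50.5603*m^2 - 10.054*m - 16.815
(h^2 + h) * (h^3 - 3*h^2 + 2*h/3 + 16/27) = h^5 - 2*h^4 - 7*h^3/3 + 34*h^2/27 + 16*h/27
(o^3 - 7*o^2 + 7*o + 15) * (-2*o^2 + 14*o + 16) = -2*o^5 + 28*o^4 - 96*o^3 - 44*o^2 + 322*o + 240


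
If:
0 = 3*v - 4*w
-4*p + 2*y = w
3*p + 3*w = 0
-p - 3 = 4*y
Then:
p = -3/7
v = 4/7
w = 3/7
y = -9/14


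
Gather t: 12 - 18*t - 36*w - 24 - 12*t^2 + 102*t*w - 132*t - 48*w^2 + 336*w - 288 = -12*t^2 + t*(102*w - 150) - 48*w^2 + 300*w - 300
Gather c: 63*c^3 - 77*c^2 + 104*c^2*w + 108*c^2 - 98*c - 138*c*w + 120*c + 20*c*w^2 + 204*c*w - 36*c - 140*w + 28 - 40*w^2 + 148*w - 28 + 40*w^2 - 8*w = 63*c^3 + c^2*(104*w + 31) + c*(20*w^2 + 66*w - 14)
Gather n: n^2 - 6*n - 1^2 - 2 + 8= n^2 - 6*n + 5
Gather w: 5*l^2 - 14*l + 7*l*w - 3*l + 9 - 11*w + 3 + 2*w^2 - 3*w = 5*l^2 - 17*l + 2*w^2 + w*(7*l - 14) + 12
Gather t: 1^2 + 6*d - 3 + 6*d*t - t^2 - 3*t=6*d - t^2 + t*(6*d - 3) - 2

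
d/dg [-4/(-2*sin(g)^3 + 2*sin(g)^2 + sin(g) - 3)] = 16*(-6*sin(g)^2 + 4*sin(g) + 1)*cos(g)/(4*sin(g)^2 - sin(g) + sin(3*g) - 6)^2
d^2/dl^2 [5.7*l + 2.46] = 0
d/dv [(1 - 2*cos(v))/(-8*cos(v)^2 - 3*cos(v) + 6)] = (16*cos(v)^2 - 16*cos(v) + 9)*sin(v)/(-8*sin(v)^2 + 3*cos(v) + 2)^2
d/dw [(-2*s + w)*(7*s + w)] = 5*s + 2*w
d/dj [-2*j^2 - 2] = -4*j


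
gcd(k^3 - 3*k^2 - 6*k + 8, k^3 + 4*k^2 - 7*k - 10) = 1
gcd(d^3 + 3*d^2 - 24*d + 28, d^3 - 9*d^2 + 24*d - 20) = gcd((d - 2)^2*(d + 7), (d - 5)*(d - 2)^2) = d^2 - 4*d + 4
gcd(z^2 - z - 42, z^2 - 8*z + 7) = z - 7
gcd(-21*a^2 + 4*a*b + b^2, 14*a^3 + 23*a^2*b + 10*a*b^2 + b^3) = 7*a + b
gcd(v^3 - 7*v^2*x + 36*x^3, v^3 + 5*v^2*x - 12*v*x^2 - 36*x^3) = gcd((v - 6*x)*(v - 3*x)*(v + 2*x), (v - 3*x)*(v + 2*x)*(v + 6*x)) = -v^2 + v*x + 6*x^2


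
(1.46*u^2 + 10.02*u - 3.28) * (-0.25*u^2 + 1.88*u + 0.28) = -0.365*u^4 + 0.2398*u^3 + 20.0664*u^2 - 3.3608*u - 0.9184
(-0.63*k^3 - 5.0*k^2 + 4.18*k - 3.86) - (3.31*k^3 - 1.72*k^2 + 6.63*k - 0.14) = -3.94*k^3 - 3.28*k^2 - 2.45*k - 3.72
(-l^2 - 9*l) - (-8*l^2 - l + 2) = 7*l^2 - 8*l - 2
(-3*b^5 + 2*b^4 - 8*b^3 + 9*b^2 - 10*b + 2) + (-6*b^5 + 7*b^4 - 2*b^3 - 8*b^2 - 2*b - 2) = -9*b^5 + 9*b^4 - 10*b^3 + b^2 - 12*b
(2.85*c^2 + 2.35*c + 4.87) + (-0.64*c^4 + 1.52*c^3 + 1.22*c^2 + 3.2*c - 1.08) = -0.64*c^4 + 1.52*c^3 + 4.07*c^2 + 5.55*c + 3.79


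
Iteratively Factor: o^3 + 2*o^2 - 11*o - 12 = (o - 3)*(o^2 + 5*o + 4) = (o - 3)*(o + 4)*(o + 1)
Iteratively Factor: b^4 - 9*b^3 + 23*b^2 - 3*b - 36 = (b - 3)*(b^3 - 6*b^2 + 5*b + 12) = (b - 4)*(b - 3)*(b^2 - 2*b - 3) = (b - 4)*(b - 3)^2*(b + 1)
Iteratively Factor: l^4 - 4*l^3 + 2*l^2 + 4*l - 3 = (l - 1)*(l^3 - 3*l^2 - l + 3) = (l - 3)*(l - 1)*(l^2 - 1) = (l - 3)*(l - 1)^2*(l + 1)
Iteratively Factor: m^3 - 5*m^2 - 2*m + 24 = (m - 4)*(m^2 - m - 6) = (m - 4)*(m - 3)*(m + 2)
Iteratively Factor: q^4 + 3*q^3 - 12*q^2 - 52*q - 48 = (q - 4)*(q^3 + 7*q^2 + 16*q + 12) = (q - 4)*(q + 2)*(q^2 + 5*q + 6) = (q - 4)*(q + 2)*(q + 3)*(q + 2)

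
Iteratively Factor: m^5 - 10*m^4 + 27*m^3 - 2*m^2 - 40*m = (m - 4)*(m^4 - 6*m^3 + 3*m^2 + 10*m) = (m - 5)*(m - 4)*(m^3 - m^2 - 2*m) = m*(m - 5)*(m - 4)*(m^2 - m - 2) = m*(m - 5)*(m - 4)*(m + 1)*(m - 2)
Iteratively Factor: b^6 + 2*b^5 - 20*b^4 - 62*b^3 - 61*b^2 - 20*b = (b + 1)*(b^5 + b^4 - 21*b^3 - 41*b^2 - 20*b) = b*(b + 1)*(b^4 + b^3 - 21*b^2 - 41*b - 20) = b*(b + 1)^2*(b^3 - 21*b - 20) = b*(b - 5)*(b + 1)^2*(b^2 + 5*b + 4) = b*(b - 5)*(b + 1)^3*(b + 4)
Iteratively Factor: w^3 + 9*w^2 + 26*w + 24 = (w + 3)*(w^2 + 6*w + 8) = (w + 2)*(w + 3)*(w + 4)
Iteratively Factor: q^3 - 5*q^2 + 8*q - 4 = (q - 1)*(q^2 - 4*q + 4) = (q - 2)*(q - 1)*(q - 2)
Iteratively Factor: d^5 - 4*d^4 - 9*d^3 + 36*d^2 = (d)*(d^4 - 4*d^3 - 9*d^2 + 36*d) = d*(d + 3)*(d^3 - 7*d^2 + 12*d) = d*(d - 4)*(d + 3)*(d^2 - 3*d) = d*(d - 4)*(d - 3)*(d + 3)*(d)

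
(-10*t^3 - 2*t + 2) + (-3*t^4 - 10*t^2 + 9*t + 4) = -3*t^4 - 10*t^3 - 10*t^2 + 7*t + 6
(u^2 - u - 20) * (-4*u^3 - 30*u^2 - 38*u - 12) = -4*u^5 - 26*u^4 + 72*u^3 + 626*u^2 + 772*u + 240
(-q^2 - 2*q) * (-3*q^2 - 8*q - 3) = 3*q^4 + 14*q^3 + 19*q^2 + 6*q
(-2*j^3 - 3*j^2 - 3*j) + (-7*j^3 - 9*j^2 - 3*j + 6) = -9*j^3 - 12*j^2 - 6*j + 6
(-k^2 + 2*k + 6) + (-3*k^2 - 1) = -4*k^2 + 2*k + 5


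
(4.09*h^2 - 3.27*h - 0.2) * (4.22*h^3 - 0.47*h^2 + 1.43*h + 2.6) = 17.2598*h^5 - 15.7217*h^4 + 6.5416*h^3 + 6.0519*h^2 - 8.788*h - 0.52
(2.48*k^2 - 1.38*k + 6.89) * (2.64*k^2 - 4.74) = 6.5472*k^4 - 3.6432*k^3 + 6.4344*k^2 + 6.5412*k - 32.6586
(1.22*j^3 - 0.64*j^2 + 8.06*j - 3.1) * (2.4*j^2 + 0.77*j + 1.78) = 2.928*j^5 - 0.5966*j^4 + 21.0228*j^3 - 2.373*j^2 + 11.9598*j - 5.518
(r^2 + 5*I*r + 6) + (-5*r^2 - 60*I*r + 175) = -4*r^2 - 55*I*r + 181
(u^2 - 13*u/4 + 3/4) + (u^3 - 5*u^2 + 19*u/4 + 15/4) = u^3 - 4*u^2 + 3*u/2 + 9/2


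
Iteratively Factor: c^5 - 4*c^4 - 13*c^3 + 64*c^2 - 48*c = (c - 4)*(c^4 - 13*c^2 + 12*c) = (c - 4)*(c - 1)*(c^3 + c^2 - 12*c) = (c - 4)*(c - 1)*(c + 4)*(c^2 - 3*c) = c*(c - 4)*(c - 1)*(c + 4)*(c - 3)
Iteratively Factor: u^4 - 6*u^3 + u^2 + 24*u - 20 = (u + 2)*(u^3 - 8*u^2 + 17*u - 10) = (u - 1)*(u + 2)*(u^2 - 7*u + 10) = (u - 5)*(u - 1)*(u + 2)*(u - 2)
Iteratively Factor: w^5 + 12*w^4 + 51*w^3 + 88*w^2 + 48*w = (w + 4)*(w^4 + 8*w^3 + 19*w^2 + 12*w) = (w + 1)*(w + 4)*(w^3 + 7*w^2 + 12*w) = (w + 1)*(w + 4)^2*(w^2 + 3*w) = w*(w + 1)*(w + 4)^2*(w + 3)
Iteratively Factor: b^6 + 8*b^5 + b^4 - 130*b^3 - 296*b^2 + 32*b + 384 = (b + 4)*(b^5 + 4*b^4 - 15*b^3 - 70*b^2 - 16*b + 96) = (b + 3)*(b + 4)*(b^4 + b^3 - 18*b^2 - 16*b + 32) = (b - 1)*(b + 3)*(b + 4)*(b^3 + 2*b^2 - 16*b - 32) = (b - 1)*(b + 3)*(b + 4)^2*(b^2 - 2*b - 8) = (b - 4)*(b - 1)*(b + 3)*(b + 4)^2*(b + 2)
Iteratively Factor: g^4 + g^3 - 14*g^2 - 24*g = (g + 3)*(g^3 - 2*g^2 - 8*g) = g*(g + 3)*(g^2 - 2*g - 8) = g*(g - 4)*(g + 3)*(g + 2)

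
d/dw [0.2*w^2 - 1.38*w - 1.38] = 0.4*w - 1.38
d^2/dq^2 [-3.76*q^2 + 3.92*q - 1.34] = -7.52000000000000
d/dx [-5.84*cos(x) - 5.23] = 5.84*sin(x)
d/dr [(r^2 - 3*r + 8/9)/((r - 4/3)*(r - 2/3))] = 9*(9*r^2 - 8)/(81*r^4 - 324*r^3 + 468*r^2 - 288*r + 64)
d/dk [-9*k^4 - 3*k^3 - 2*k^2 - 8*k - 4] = -36*k^3 - 9*k^2 - 4*k - 8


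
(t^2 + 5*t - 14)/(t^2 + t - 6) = (t + 7)/(t + 3)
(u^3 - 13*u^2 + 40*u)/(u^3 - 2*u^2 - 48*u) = (u - 5)/(u + 6)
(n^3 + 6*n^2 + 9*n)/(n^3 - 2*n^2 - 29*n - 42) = n*(n + 3)/(n^2 - 5*n - 14)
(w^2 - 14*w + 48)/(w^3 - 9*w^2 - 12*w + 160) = (w - 6)/(w^2 - w - 20)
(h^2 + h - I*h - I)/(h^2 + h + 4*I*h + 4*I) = (h - I)/(h + 4*I)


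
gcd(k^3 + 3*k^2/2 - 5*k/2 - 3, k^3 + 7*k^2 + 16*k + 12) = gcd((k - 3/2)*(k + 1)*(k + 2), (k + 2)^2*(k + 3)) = k + 2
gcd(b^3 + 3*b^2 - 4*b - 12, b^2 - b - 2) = b - 2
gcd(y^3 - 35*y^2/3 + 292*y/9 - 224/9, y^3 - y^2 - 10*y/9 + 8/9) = y - 4/3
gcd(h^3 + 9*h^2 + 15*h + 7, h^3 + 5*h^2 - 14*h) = h + 7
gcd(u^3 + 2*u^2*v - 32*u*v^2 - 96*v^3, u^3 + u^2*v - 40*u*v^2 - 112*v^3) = u^2 + 8*u*v + 16*v^2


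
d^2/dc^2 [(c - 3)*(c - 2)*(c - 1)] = 6*c - 12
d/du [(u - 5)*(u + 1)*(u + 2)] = 3*u^2 - 4*u - 13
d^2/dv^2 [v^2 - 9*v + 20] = 2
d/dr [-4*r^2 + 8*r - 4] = 8 - 8*r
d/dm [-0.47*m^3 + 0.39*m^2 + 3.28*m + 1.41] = -1.41*m^2 + 0.78*m + 3.28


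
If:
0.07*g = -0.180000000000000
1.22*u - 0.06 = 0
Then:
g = -2.57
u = 0.05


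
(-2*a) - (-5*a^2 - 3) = 5*a^2 - 2*a + 3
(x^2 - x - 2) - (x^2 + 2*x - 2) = -3*x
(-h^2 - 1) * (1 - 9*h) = 9*h^3 - h^2 + 9*h - 1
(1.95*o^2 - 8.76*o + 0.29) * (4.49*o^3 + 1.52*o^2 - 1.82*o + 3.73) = 8.7555*o^5 - 36.3684*o^4 - 15.5621*o^3 + 23.6575*o^2 - 33.2026*o + 1.0817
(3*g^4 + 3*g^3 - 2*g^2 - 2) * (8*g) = 24*g^5 + 24*g^4 - 16*g^3 - 16*g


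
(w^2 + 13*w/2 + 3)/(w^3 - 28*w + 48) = (w + 1/2)/(w^2 - 6*w + 8)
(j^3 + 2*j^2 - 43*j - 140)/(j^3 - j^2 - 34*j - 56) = (j + 5)/(j + 2)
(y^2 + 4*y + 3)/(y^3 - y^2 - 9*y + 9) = (y + 1)/(y^2 - 4*y + 3)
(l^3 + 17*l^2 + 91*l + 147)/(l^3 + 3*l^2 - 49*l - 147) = (l + 7)/(l - 7)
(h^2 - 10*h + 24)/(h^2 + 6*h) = (h^2 - 10*h + 24)/(h*(h + 6))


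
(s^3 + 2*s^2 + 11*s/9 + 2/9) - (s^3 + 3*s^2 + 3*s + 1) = -s^2 - 16*s/9 - 7/9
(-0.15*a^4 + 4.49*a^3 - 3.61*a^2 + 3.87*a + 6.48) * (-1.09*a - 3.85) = 0.1635*a^5 - 4.3166*a^4 - 13.3516*a^3 + 9.6802*a^2 - 21.9627*a - 24.948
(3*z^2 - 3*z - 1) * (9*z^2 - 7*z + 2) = 27*z^4 - 48*z^3 + 18*z^2 + z - 2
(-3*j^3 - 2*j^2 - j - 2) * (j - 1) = -3*j^4 + j^3 + j^2 - j + 2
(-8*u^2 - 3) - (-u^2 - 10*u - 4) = -7*u^2 + 10*u + 1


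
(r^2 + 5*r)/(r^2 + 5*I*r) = (r + 5)/(r + 5*I)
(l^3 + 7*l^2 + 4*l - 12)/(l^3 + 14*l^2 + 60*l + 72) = (l - 1)/(l + 6)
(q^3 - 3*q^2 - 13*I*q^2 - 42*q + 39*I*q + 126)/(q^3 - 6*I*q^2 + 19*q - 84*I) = (q^2 + q*(-3 - 6*I) + 18*I)/(q^2 + I*q + 12)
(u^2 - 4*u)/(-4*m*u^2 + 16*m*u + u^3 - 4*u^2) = 1/(-4*m + u)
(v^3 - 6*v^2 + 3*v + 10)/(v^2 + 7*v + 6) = (v^2 - 7*v + 10)/(v + 6)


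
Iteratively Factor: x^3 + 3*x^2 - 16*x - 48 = (x + 3)*(x^2 - 16) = (x + 3)*(x + 4)*(x - 4)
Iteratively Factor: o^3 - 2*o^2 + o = (o - 1)*(o^2 - o) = (o - 1)^2*(o)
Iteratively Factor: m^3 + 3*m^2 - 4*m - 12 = (m + 3)*(m^2 - 4) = (m + 2)*(m + 3)*(m - 2)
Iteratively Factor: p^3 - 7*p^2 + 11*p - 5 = (p - 1)*(p^2 - 6*p + 5) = (p - 5)*(p - 1)*(p - 1)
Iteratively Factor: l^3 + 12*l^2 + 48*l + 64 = (l + 4)*(l^2 + 8*l + 16) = (l + 4)^2*(l + 4)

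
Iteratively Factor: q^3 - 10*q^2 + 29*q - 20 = (q - 5)*(q^2 - 5*q + 4) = (q - 5)*(q - 1)*(q - 4)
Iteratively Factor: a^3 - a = (a - 1)*(a^2 + a) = a*(a - 1)*(a + 1)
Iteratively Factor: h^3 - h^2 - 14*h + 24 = (h - 2)*(h^2 + h - 12) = (h - 2)*(h + 4)*(h - 3)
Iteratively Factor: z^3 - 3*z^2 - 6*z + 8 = (z - 1)*(z^2 - 2*z - 8) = (z - 4)*(z - 1)*(z + 2)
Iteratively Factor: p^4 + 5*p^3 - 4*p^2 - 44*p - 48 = (p - 3)*(p^3 + 8*p^2 + 20*p + 16) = (p - 3)*(p + 2)*(p^2 + 6*p + 8) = (p - 3)*(p + 2)^2*(p + 4)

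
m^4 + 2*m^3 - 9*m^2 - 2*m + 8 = (m - 2)*(m - 1)*(m + 1)*(m + 4)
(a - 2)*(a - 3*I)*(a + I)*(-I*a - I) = -I*a^4 - 2*a^3 + I*a^3 + 2*a^2 - I*a^2 + 4*a + 3*I*a + 6*I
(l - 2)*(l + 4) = l^2 + 2*l - 8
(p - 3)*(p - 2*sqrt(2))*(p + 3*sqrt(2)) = p^3 - 3*p^2 + sqrt(2)*p^2 - 12*p - 3*sqrt(2)*p + 36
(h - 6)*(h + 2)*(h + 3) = h^3 - h^2 - 24*h - 36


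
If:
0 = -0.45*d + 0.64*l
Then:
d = 1.42222222222222*l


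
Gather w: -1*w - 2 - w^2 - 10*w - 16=-w^2 - 11*w - 18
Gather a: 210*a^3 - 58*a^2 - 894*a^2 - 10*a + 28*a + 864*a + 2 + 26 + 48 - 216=210*a^3 - 952*a^2 + 882*a - 140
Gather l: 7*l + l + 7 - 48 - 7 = 8*l - 48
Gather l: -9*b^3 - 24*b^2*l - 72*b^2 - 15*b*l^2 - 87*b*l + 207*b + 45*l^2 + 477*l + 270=-9*b^3 - 72*b^2 + 207*b + l^2*(45 - 15*b) + l*(-24*b^2 - 87*b + 477) + 270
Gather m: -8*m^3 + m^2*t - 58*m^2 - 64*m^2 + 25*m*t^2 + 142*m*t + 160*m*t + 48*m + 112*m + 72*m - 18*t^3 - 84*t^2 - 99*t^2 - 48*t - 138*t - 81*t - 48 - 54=-8*m^3 + m^2*(t - 122) + m*(25*t^2 + 302*t + 232) - 18*t^3 - 183*t^2 - 267*t - 102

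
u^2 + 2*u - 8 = (u - 2)*(u + 4)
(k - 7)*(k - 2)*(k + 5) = k^3 - 4*k^2 - 31*k + 70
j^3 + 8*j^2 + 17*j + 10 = (j + 1)*(j + 2)*(j + 5)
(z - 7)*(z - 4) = z^2 - 11*z + 28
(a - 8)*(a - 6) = a^2 - 14*a + 48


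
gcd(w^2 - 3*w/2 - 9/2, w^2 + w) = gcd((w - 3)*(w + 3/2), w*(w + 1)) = 1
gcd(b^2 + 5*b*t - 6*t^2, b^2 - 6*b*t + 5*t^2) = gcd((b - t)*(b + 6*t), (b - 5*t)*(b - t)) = -b + t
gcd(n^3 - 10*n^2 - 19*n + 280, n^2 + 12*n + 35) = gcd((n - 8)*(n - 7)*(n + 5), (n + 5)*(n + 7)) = n + 5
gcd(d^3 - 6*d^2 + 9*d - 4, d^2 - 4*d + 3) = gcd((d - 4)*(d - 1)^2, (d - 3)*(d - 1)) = d - 1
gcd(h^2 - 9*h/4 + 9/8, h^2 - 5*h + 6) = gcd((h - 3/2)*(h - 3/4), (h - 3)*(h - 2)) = 1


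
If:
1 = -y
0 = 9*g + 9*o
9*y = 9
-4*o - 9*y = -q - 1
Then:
No Solution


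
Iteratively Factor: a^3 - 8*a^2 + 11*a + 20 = (a - 4)*(a^2 - 4*a - 5) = (a - 4)*(a + 1)*(a - 5)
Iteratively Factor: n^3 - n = (n + 1)*(n^2 - n) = (n - 1)*(n + 1)*(n)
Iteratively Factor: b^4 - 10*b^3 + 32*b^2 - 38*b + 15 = (b - 1)*(b^3 - 9*b^2 + 23*b - 15) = (b - 3)*(b - 1)*(b^2 - 6*b + 5) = (b - 5)*(b - 3)*(b - 1)*(b - 1)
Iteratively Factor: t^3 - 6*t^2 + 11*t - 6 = (t - 2)*(t^2 - 4*t + 3) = (t - 3)*(t - 2)*(t - 1)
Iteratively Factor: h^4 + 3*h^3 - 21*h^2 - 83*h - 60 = (h + 1)*(h^3 + 2*h^2 - 23*h - 60) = (h - 5)*(h + 1)*(h^2 + 7*h + 12) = (h - 5)*(h + 1)*(h + 4)*(h + 3)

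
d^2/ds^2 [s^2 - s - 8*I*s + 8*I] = 2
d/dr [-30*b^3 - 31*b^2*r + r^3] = -31*b^2 + 3*r^2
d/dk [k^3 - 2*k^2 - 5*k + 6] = 3*k^2 - 4*k - 5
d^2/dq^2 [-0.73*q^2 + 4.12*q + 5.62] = -1.46000000000000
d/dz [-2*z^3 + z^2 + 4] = 2*z*(1 - 3*z)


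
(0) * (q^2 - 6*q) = 0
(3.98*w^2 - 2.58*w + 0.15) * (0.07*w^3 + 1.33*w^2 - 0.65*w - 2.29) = 0.2786*w^5 + 5.1128*w^4 - 6.0079*w^3 - 7.2377*w^2 + 5.8107*w - 0.3435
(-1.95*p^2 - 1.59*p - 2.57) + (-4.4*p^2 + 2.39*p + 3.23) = -6.35*p^2 + 0.8*p + 0.66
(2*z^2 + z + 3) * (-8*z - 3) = -16*z^3 - 14*z^2 - 27*z - 9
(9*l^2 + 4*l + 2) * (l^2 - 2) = 9*l^4 + 4*l^3 - 16*l^2 - 8*l - 4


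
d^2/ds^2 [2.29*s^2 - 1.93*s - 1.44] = 4.58000000000000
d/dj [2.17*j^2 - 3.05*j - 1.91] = 4.34*j - 3.05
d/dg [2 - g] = -1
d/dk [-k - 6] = -1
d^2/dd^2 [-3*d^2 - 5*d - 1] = -6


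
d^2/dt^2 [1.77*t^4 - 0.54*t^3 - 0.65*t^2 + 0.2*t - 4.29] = 21.24*t^2 - 3.24*t - 1.3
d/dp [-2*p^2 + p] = 1 - 4*p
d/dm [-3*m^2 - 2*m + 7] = -6*m - 2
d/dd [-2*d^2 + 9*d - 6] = 9 - 4*d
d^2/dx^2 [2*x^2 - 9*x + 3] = 4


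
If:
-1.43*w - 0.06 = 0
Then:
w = -0.04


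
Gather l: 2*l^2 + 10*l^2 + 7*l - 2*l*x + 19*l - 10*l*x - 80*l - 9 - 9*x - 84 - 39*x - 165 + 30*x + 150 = 12*l^2 + l*(-12*x - 54) - 18*x - 108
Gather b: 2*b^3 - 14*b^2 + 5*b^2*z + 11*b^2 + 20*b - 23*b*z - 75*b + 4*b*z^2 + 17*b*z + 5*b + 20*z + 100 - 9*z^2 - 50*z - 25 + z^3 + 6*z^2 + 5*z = 2*b^3 + b^2*(5*z - 3) + b*(4*z^2 - 6*z - 50) + z^3 - 3*z^2 - 25*z + 75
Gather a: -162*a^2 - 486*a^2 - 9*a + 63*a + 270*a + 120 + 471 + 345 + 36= -648*a^2 + 324*a + 972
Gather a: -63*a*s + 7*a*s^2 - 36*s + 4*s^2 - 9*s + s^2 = a*(7*s^2 - 63*s) + 5*s^2 - 45*s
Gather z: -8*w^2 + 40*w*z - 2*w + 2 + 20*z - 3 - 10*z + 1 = -8*w^2 - 2*w + z*(40*w + 10)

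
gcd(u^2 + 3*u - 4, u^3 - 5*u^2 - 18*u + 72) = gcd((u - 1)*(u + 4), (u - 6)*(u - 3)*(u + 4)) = u + 4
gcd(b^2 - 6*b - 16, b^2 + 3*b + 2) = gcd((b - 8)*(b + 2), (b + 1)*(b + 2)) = b + 2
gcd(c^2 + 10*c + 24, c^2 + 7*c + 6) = c + 6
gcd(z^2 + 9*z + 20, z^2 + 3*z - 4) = z + 4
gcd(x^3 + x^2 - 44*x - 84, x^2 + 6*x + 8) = x + 2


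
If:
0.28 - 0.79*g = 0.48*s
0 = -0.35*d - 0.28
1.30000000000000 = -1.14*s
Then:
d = -0.80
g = 1.05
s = -1.14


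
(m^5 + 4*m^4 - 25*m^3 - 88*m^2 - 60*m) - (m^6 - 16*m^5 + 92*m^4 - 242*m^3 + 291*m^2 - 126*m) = -m^6 + 17*m^5 - 88*m^4 + 217*m^3 - 379*m^2 + 66*m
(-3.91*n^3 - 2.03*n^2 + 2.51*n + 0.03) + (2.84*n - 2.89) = -3.91*n^3 - 2.03*n^2 + 5.35*n - 2.86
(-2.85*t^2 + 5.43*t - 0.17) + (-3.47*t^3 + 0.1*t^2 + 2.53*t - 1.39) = -3.47*t^3 - 2.75*t^2 + 7.96*t - 1.56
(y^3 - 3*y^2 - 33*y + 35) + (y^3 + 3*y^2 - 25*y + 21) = 2*y^3 - 58*y + 56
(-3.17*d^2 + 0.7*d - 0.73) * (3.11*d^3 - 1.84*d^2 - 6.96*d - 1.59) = -9.8587*d^5 + 8.0098*d^4 + 18.5049*d^3 + 1.5115*d^2 + 3.9678*d + 1.1607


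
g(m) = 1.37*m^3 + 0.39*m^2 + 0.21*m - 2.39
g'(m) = 4.11*m^2 + 0.78*m + 0.21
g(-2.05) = -12.98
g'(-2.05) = 15.88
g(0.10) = -2.36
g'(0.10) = 0.33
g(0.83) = -1.16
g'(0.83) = 3.69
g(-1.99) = -12.06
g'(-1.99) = 14.93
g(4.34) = 117.86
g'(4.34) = 81.01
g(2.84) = 32.73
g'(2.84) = 35.57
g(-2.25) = -16.49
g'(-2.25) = 19.26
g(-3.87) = -76.77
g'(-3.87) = 58.75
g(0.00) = -2.39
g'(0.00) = 0.21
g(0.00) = -2.39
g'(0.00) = 0.21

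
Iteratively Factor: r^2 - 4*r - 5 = (r + 1)*(r - 5)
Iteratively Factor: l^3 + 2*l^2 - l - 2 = (l + 1)*(l^2 + l - 2) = (l - 1)*(l + 1)*(l + 2)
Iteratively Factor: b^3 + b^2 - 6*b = (b - 2)*(b^2 + 3*b) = (b - 2)*(b + 3)*(b)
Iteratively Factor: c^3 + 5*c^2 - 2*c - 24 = (c + 4)*(c^2 + c - 6) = (c - 2)*(c + 4)*(c + 3)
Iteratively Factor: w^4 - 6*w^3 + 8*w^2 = (w)*(w^3 - 6*w^2 + 8*w) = w*(w - 2)*(w^2 - 4*w) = w*(w - 4)*(w - 2)*(w)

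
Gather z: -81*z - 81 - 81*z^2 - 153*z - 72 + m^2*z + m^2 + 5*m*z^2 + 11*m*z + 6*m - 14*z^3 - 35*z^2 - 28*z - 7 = m^2 + 6*m - 14*z^3 + z^2*(5*m - 116) + z*(m^2 + 11*m - 262) - 160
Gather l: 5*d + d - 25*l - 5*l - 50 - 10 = 6*d - 30*l - 60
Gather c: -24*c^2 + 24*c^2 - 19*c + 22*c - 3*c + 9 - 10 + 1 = 0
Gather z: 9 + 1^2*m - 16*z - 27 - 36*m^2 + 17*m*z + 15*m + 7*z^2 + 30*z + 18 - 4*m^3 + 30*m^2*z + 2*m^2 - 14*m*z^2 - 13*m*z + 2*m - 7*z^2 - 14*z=-4*m^3 - 34*m^2 - 14*m*z^2 + 18*m + z*(30*m^2 + 4*m)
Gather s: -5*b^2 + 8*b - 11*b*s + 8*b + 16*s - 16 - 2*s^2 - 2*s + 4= -5*b^2 + 16*b - 2*s^2 + s*(14 - 11*b) - 12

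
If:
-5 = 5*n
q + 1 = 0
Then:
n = -1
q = -1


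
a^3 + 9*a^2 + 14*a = a*(a + 2)*(a + 7)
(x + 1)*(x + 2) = x^2 + 3*x + 2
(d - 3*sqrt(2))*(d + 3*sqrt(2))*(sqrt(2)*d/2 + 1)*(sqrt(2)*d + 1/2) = d^4 + 5*sqrt(2)*d^3/4 - 35*d^2/2 - 45*sqrt(2)*d/2 - 9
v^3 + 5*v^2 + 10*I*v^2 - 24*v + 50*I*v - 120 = (v + 5)*(v + 4*I)*(v + 6*I)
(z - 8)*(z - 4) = z^2 - 12*z + 32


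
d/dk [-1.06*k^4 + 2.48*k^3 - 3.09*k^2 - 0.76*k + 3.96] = -4.24*k^3 + 7.44*k^2 - 6.18*k - 0.76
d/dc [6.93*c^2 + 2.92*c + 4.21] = 13.86*c + 2.92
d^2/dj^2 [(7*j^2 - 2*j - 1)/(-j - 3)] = -136/(j^3 + 9*j^2 + 27*j + 27)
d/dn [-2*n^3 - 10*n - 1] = -6*n^2 - 10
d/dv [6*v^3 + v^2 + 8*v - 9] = 18*v^2 + 2*v + 8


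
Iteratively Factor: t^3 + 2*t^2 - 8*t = (t)*(t^2 + 2*t - 8) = t*(t - 2)*(t + 4)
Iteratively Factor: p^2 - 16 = (p + 4)*(p - 4)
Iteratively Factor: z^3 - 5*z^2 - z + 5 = (z - 5)*(z^2 - 1) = (z - 5)*(z + 1)*(z - 1)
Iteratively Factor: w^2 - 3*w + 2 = (w - 1)*(w - 2)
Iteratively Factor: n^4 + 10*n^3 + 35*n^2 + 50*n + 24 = (n + 3)*(n^3 + 7*n^2 + 14*n + 8) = (n + 1)*(n + 3)*(n^2 + 6*n + 8) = (n + 1)*(n + 3)*(n + 4)*(n + 2)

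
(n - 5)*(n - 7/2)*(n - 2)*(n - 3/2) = n^4 - 12*n^3 + 201*n^2/4 - 347*n/4 + 105/2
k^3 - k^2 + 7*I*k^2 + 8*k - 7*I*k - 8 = (k - 1)*(k - I)*(k + 8*I)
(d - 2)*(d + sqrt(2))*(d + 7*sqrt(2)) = d^3 - 2*d^2 + 8*sqrt(2)*d^2 - 16*sqrt(2)*d + 14*d - 28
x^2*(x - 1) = x^3 - x^2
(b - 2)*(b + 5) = b^2 + 3*b - 10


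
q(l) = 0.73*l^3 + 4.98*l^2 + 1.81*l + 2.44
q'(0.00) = 1.81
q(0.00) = 2.44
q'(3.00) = 51.40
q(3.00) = 72.40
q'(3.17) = 55.39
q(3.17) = 81.48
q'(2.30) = 36.30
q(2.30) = 41.83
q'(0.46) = 6.86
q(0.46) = 4.40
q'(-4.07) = -2.45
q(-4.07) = 28.35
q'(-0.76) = -4.49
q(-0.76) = 3.62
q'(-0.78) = -4.63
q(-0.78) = 3.71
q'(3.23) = 56.83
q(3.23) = 84.84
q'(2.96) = 50.48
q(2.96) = 70.36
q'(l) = 2.19*l^2 + 9.96*l + 1.81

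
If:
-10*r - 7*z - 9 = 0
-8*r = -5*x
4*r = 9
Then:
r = 9/4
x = 18/5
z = -9/2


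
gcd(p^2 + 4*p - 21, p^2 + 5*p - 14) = p + 7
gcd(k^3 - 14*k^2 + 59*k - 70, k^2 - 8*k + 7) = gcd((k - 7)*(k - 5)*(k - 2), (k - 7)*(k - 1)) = k - 7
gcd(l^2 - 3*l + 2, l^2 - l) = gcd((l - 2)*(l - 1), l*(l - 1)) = l - 1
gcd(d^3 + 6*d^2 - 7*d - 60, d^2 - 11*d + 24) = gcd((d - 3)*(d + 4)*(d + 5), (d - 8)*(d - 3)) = d - 3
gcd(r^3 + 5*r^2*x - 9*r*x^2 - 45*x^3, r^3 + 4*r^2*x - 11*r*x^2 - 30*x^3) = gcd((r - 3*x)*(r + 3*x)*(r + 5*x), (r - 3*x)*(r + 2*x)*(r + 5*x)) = -r^2 - 2*r*x + 15*x^2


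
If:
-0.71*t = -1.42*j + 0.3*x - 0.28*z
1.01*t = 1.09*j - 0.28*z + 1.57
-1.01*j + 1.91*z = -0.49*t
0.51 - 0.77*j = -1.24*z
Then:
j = -0.05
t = 1.62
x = -4.50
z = -0.44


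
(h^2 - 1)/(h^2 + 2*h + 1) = (h - 1)/(h + 1)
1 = 1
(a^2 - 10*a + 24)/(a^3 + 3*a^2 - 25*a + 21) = (a^2 - 10*a + 24)/(a^3 + 3*a^2 - 25*a + 21)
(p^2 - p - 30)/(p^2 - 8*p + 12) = (p + 5)/(p - 2)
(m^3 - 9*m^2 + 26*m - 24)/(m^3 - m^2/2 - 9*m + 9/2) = 2*(m^2 - 6*m + 8)/(2*m^2 + 5*m - 3)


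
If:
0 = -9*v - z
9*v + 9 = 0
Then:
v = -1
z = 9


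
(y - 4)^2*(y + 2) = y^3 - 6*y^2 + 32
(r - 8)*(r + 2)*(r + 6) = r^3 - 52*r - 96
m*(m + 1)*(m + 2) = m^3 + 3*m^2 + 2*m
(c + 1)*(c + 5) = c^2 + 6*c + 5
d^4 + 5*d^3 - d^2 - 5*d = d*(d - 1)*(d + 1)*(d + 5)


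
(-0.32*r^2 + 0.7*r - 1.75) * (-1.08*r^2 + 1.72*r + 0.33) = 0.3456*r^4 - 1.3064*r^3 + 2.9884*r^2 - 2.779*r - 0.5775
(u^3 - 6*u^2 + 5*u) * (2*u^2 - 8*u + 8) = 2*u^5 - 20*u^4 + 66*u^3 - 88*u^2 + 40*u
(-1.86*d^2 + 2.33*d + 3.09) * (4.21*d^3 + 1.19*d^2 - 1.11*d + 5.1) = -7.8306*d^5 + 7.5959*d^4 + 17.8462*d^3 - 8.3952*d^2 + 8.4531*d + 15.759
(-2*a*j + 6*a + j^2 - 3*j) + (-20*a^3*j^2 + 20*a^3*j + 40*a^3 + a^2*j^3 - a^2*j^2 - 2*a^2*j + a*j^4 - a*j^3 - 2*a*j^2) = -20*a^3*j^2 + 20*a^3*j + 40*a^3 + a^2*j^3 - a^2*j^2 - 2*a^2*j + a*j^4 - a*j^3 - 2*a*j^2 - 2*a*j + 6*a + j^2 - 3*j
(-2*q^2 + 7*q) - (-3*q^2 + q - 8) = q^2 + 6*q + 8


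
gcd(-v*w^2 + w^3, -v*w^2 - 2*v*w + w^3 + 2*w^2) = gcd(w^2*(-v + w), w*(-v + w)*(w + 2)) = v*w - w^2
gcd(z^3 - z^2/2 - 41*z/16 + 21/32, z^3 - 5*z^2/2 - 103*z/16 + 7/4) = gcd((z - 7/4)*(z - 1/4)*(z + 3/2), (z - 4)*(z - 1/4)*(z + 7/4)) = z - 1/4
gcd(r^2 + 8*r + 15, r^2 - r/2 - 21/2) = r + 3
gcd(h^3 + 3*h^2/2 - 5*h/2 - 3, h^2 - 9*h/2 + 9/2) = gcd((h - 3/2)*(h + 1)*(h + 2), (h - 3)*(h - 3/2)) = h - 3/2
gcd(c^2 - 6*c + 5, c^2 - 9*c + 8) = c - 1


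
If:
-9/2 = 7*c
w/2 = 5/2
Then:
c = -9/14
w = 5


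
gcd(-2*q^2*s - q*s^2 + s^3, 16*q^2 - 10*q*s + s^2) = 2*q - s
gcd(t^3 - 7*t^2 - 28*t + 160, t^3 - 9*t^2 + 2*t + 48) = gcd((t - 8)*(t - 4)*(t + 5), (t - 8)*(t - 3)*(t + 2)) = t - 8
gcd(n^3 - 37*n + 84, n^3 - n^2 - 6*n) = n - 3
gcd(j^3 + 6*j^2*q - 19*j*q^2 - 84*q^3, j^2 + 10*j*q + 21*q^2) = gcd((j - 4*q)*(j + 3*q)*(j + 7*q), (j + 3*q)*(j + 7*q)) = j^2 + 10*j*q + 21*q^2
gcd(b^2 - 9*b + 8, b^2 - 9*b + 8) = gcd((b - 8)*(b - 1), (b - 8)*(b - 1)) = b^2 - 9*b + 8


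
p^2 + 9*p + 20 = (p + 4)*(p + 5)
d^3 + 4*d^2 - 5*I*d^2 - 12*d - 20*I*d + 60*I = (d - 2)*(d + 6)*(d - 5*I)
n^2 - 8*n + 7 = (n - 7)*(n - 1)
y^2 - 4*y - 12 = (y - 6)*(y + 2)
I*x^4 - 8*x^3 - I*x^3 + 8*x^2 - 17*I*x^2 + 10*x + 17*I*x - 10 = (x + I)*(x + 2*I)*(x + 5*I)*(I*x - I)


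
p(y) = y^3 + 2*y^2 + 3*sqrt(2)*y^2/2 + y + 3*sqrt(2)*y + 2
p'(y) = 3*y^2 + 4*y + 3*sqrt(2)*y + 1 + 3*sqrt(2)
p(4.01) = 153.78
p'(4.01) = 86.54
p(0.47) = 5.48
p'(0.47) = 9.78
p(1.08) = 13.73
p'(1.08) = 17.64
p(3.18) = 92.51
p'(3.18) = 61.79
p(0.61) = 6.96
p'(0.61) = 11.39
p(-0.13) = 1.39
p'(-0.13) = 4.22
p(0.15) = 2.88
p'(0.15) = 6.55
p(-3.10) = -4.44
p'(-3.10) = 8.52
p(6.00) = 397.82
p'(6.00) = 162.70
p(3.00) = 81.82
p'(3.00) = 56.97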